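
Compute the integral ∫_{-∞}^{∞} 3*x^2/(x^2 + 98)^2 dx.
Let f(z) = 3*z^2/(z^2 + 98)^2. The denominator has no real zeros and deg Q - deg P = 2 ≥ 2, so the integral of f over the upper semicircle |z| = R tends to 0 as R → ∞. Closing the contour in the upper half-plane,
  ∫_{-∞}^{∞} f(x) dx = 2πi · Σ Res(f, z_k)  over the poles with Im z_k > 0.

Zeros of the denominator: z^2 + 98 = 0 gives z = ±7*sqrt(2)*I.
Upper half-plane: z = 7*sqrt(2)*I (a pole of order 2).

Write f(z) = g(z)/(z - 7*sqrt(2)*I)^2 with g(z) = 3*z^2/(z + 7*sqrt(2)*I)^2. For a double pole, Res(f, z₀) = g'(z₀):
  g'(z) = 42*sqrt(2)*I*z/(z + 7*sqrt(2)*I)^3
  Res(f, 7*sqrt(2)*I) = g'(7*sqrt(2)*I) = -3*sqrt(2)*I/56

∫_{-∞}^{∞} f(x) dx = 2πi · (-3*sqrt(2)*I/56) = 3*sqrt(2)*pi/28

Final answer: 3*sqrt(2)*pi/28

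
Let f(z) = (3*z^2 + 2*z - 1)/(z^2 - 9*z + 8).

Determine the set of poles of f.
The singularities of f are the zeros of the denominator. Factoring,
  z^2 - 9*z + 8 = (z - 8)*(z - 1)
so the candidates are z = 8, z = 1.

Check the numerator P(z) = 3*z^2 + 2*z - 1 at each one:
  P(8) = 207 ≠ 0, so z = 8 is a (simple) pole.
  P(1) = 4 ≠ 0, so z = 1 is a (simple) pole.

Poles of f: {1, 8}

Final answer: {1, 8}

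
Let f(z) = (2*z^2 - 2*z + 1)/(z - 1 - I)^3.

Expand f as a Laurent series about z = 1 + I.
Put w = z - (1 + I), i.e. z = w + 1 + I. The denominator is w^3, so it suffices to rewrite the numerator in powers of w.

P(z) = 2*z^2 - 2*z + 1
P(w + 1 + I) = -1 + 2*I + (2 + 4*I)*w + 2*w^2

Dividing each term by w^3:
  f = (-1 + 2*I)/w^3 + (2 + 4*I)/w^2 + 2/w

Substituting back w = z - 1 - I:
  f(z) = (-1 + 2*I)/(z - 1 - I)^3 + (2 + 4*I)/(z - 1 - I)^2 + 2/(z - 1 - I)

The series is finite because the numerator is a polynomial; the negative powers form the principal part, and the coefficient of 1/(z - 1 - I) gives Res(f, 1 + I) = 2.

Final answer: (-1 + 2*I)/(z - 1 - I)^3 + (2 + 4*I)/(z - 1 - I)^2 + 2/(z - 1 - I)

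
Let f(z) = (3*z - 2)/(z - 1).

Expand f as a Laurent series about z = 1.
Put w = z - (1), i.e. z = w + 1. The denominator is w, so it suffices to rewrite the numerator in powers of w.

P(z) = 3*z - 2
P(w + 1) = 1 + 3*w

Dividing each term by w:
  f = 1/w + 3

Substituting back w = z - 1:
  f(z) = 1/(z - 1) + 3

The series is finite because the numerator is a polynomial; the negative powers form the principal part, and the coefficient of 1/(z - 1) gives Res(f, 1) = 1.

Final answer: 1/(z - 1) + 3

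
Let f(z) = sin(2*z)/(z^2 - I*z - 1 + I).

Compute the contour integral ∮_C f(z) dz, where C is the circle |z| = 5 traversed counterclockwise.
By the residue theorem, ∮_C f(z) dz = 2πi · (sum of the residues of f at the poles inside |z| = 5).

The denominator factors as (z - 1)*(z + 1 - I), so the singularities of f are simple poles at z = 1, z = -1 + I.
  |1|² = 1 < 25 = 5², so this pole is inside the contour.
  |-1 + I|² = 2 < 25 = 5², so this pole is inside the contour.

With P(z) = sin(2*z) and Q(z) = z^2 - I*z - 1 + I, each pole is simple, so Res(f, z₀) = P(z₀)/Q'(z₀) with Q'(z) = 2*z - I.
  Res(f, 1) = P(1)/Q'(1) = (sin(2))/(2 - I) = (2/5 + I/5)*sin(2)
  Res(f, -1 + I) = P(-1 + I)/Q'(-1 + I) = (-sin(2 - 2*I))/(-2 + I) = (2/5 + I/5)*sin(2 - 2*I)

Sum of residues inside C: (2/5 + I/5)*sin(2) + (2/5 + I/5)*sin(2 - 2*I)
∮_C f(z) dz = 2πi · ((2/5 + I/5)*sin(2) + (2/5 + I/5)*sin(2 - 2*I)) = pi*(-2/5 + 4*I/5)*sin(2) + pi*(-2/5 + 4*I/5)*sin(2 - 2*I)

Final answer: pi*(-2/5 + 4*I/5)*sin(2) + pi*(-2/5 + 4*I/5)*sin(2 - 2*I)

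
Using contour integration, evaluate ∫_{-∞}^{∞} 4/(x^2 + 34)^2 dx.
sqrt(34)*pi/578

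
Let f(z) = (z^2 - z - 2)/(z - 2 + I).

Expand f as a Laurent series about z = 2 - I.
Put w = z - (2 - I), i.e. z = w + 2 - I. The denominator is w, so it suffices to rewrite the numerator in powers of w.

P(z) = z^2 - z - 2
P(w + 2 - I) = -1 - 3*I + (3 - 2*I)*w + w^2

Dividing each term by w:
  f = (-1 - 3*I)/w + 3 - 2*I + w

Substituting back w = z - 2 + I:
  f(z) = (-1 - 3*I)/(z - 2 + I) + 3 - 2*I + (z - 2 + I)

The series is finite because the numerator is a polynomial; the negative powers form the principal part, and the coefficient of 1/(z - 2 + I) gives Res(f, 2 - I) = -1 - 3*I.

Final answer: (-1 - 3*I)/(z - 2 + I) + 3 - 2*I + (z - 2 + I)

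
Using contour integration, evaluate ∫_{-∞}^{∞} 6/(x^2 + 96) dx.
Let f(z) = 6/(z^2 + 96). The denominator has no real zeros and deg Q - deg P = 2 ≥ 2, so the integral of f over the upper semicircle |z| = R tends to 0 as R → ∞. Closing the contour in the upper half-plane,
  ∫_{-∞}^{∞} f(x) dx = 2πi · Σ Res(f, z_k)  over the poles with Im z_k > 0.

Zeros of the denominator: z^2 + 96 = 0 gives z = ±4*sqrt(6)*I.
Upper half-plane: z = 4*sqrt(6)*I (simple).

Each pole is a simple zero of Q(z) = z^2 + 96, so Res(f, z₀) = P(z₀)/Q'(z₀) with P(z) = 6, Q'(z) = 2*z:
  Res(f, 4*sqrt(6)*I) = (6)/(8*sqrt(6)*I) = -sqrt(6)*I/8

∫_{-∞}^{∞} f(x) dx = 2πi · (-sqrt(6)*I/8) = sqrt(6)*pi/4

Final answer: sqrt(6)*pi/4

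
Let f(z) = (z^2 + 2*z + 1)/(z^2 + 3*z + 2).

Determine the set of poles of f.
{-2}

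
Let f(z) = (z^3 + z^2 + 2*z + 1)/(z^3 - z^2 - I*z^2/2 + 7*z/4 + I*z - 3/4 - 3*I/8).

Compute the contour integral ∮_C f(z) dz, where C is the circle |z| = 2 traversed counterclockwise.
By the residue theorem, ∮_C f(z) dz = 2πi · (sum of the residues of f at the poles inside |z| = 2).

The denominator factors as (z - 1/2 + I)*(z - 3*I/2)*(z - 1/2), so the singularities of f are simple poles at z = 1/2 - I, z = 3*I/2, z = 1/2.
  |1/2 - I|² = 5/4 < 4 = 2², so this pole is inside the contour.
  |3*I/2|² = 9/4 < 4 = 2², so this pole is inside the contour.
  |1/2|² = 1/4 < 4 = 2², so this pole is inside the contour.

With P(z) = z^3 + z^2 + 2*z + 1 and Q(z) = z^3 - z^2 - I*z^2/2 + 7*z/4 + I*z - 3/4 - 3*I/8, each pole is simple, so Res(f, z₀) = P(z₀)/Q'(z₀) with Q'(z) = 3*z^2 - 2*z - I*z + 7/4 + I.
  Res(f, 1/2 - I) = P(1/2 - I)/Q'(1/2 - I) = (-1/8 - 11*I/4)/(-5/2 - I/2) = 27/104 + 109*I/104
  Res(f, 3*I/2) = P(3*I/2)/Q'(3*I/2) = (-5/4 - 3*I/8)/(-7/2 - 2*I) = 41/130 - 19*I/260
  Res(f, 1/2) = P(1/2)/Q'(1/2) = (19/8)/(3/2 + I/2) = 57/40 - 19*I/40

Sum of residues inside C: 2 + I/2
∮_C f(z) dz = 2πi · (2 + I/2) = pi*(-1 + 4*I)

Final answer: pi*(-1 + 4*I)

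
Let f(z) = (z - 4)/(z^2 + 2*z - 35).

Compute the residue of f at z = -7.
Write f(z) = P(z)/Q(z) with P(z) = z - 4 and Q(z) = z^2 + 2*z - 35.
The denominator factors as Q(z) = (z + 7)*(z - 5), so z = -7 is a simple zero of Q and P is analytic there; z = -7 is therefore a simple pole and
  Res(f, z₀) = P(z₀)/Q'(z₀).

Q'(z) = 2*z + 2, so Q'(-7) = -12.
P(-7) = -11.

Res(f, -7) = (-11)/(-12) = 11/12

Final answer: 11/12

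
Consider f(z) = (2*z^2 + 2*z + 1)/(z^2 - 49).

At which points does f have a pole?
{-7, 7}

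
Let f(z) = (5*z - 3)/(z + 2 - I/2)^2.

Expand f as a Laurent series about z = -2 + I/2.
Put w = z - (-2 + I/2), i.e. z = w - 2 + I/2. The denominator is w^2, so it suffices to rewrite the numerator in powers of w.

P(z) = 5*z - 3
P(w - 2 + I/2) = -13 + 5*I/2 + 5*w

Dividing each term by w^2:
  f = (-13 + 5*I/2)/w^2 + 5/w

Substituting back w = z + 2 - I/2:
  f(z) = (-13 + 5*I/2)/(z + 2 - I/2)^2 + 5/(z + 2 - I/2)

The series is finite because the numerator is a polynomial; the negative powers form the principal part, and the coefficient of 1/(z + 2 - I/2) gives Res(f, -2 + I/2) = 5.

Final answer: (-13 + 5*I/2)/(z + 2 - I/2)^2 + 5/(z + 2 - I/2)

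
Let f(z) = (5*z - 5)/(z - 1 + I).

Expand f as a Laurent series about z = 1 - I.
-5*I/(z - 1 + I) + 5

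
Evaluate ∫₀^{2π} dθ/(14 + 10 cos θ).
sqrt(6)*pi/12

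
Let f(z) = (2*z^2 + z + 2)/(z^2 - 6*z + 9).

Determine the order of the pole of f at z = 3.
Factor the denominator:
  z^2 - 6*z + 9 = (z - 3)^2

The numerator P(z) = 2*z^2 + z + 2 has P(3) = 23 ≠ 0, so no factor of (z - 3) cancels.
Near z = 3 we can therefore write f(z) = g(z)/(z - 3)^2 with g analytic at 3 and g(3) ≠ 0 (g is just the numerator).

Hence z = 3 is a pole of order 2.

Final answer: 2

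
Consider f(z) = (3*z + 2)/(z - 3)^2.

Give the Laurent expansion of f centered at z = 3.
11/(z - 3)^2 + 3/(z - 3)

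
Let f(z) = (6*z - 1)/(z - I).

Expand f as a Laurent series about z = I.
Put w = z - (I), i.e. z = w + I. The denominator is w, so it suffices to rewrite the numerator in powers of w.

P(z) = 6*z - 1
P(w + I) = -1 + 6*I + 6*w

Dividing each term by w:
  f = (-1 + 6*I)/w + 6

Substituting back w = z - I:
  f(z) = (-1 + 6*I)/(z - I) + 6

The series is finite because the numerator is a polynomial; the negative powers form the principal part, and the coefficient of 1/(z - I) gives Res(f, I) = -1 + 6*I.

Final answer: (-1 + 6*I)/(z - I) + 6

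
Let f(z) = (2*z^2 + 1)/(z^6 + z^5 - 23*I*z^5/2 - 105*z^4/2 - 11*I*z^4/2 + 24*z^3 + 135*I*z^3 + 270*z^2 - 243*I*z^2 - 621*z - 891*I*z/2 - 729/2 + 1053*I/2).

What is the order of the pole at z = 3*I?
4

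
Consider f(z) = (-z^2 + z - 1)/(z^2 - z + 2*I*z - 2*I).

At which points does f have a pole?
The singularities of f are the zeros of the denominator. Factoring,
  z^2 - z + 2*I*z - 2*I = (z - 1)*(z + 2*I)
so the candidates are z = 1, z = -2*I.

Check the numerator P(z) = -z^2 + z - 1 at each one:
  P(1) = -1 ≠ 0, so z = 1 is a (simple) pole.
  P(-2*I) = 3 - 2*I ≠ 0, so z = -2*I is a (simple) pole.

Poles of f: {-2*I, 1}

Final answer: {-2*I, 1}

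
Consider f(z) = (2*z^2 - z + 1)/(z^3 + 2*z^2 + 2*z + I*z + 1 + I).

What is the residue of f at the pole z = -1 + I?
Write f(z) = P(z)/Q(z) with P(z) = 2*z^2 - z + 1 and Q(z) = z^3 + 2*z^2 + 2*z + I*z + 1 + I.
The denominator factors as Q(z) = (z + 1)*(z + I)*(z + 1 - I), so z = -1 + I is a simple zero of Q and P is analytic there; z = -1 + I is therefore a simple pole and
  Res(f, z₀) = P(z₀)/Q'(z₀).

Q'(z) = 3*z^2 + 4*z + 2 + I, so Q'(-1 + I) = -2 - I.
P(-1 + I) = 2 - 5*I.

Res(f, -1 + I) = (2 - 5*I)/(-2 - I) = 1/5 + 12*I/5

Final answer: 1/5 + 12*I/5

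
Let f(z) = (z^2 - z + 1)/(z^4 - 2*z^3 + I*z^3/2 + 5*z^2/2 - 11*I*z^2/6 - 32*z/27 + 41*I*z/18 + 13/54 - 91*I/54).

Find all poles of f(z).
The singularities of f are the zeros of the denominator. Factoring,
  z^4 - 2*z^3 + I*z^3/2 + 5*z^2/2 - 11*I*z^2/6 - 32*z/27 + 41*I*z/18 + 13/54 - 91*I/54 = (z - 1 - I/2)*(z - 2/3 - I)*(z - 2/3 + I)*(z + 1/3 + I)
so the candidates are z = 1 + I/2, z = 2/3 + I, z = 2/3 - I, z = -1/3 - I.

Check the numerator P(z) = z^2 - z + 1 at each one:
  P(1 + I/2) = 3/4 + I/2 ≠ 0, so z = 1 + I/2 is a (simple) pole.
  P(2/3 + I) = -2/9 + I/3 ≠ 0, so z = 2/3 + I is a (simple) pole.
  P(2/3 - I) = -2/9 - I/3 ≠ 0, so z = 2/3 - I is a (simple) pole.
  P(-1/3 - I) = 4/9 + 5*I/3 ≠ 0, so z = -1/3 - I is a (simple) pole.

Poles of f: {-1/3 - I, 2/3 - I, 2/3 + I, 1 + I/2}

Final answer: {-1/3 - I, 2/3 - I, 2/3 + I, 1 + I/2}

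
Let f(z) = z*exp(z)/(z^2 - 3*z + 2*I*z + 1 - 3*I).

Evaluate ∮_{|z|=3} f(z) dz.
pi*(-2 - 2*I)*exp(1 - I) + pi*(2 + 4*I)*exp(2 - I)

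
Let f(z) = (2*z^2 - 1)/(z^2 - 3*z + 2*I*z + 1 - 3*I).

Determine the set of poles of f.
The singularities of f are the zeros of the denominator. Factoring,
  z^2 - 3*z + 2*I*z + 1 - 3*I = (z - 1 + I)*(z - 2 + I)
so the candidates are z = 1 - I, z = 2 - I.

Check the numerator P(z) = 2*z^2 - 1 at each one:
  P(1 - I) = -1 - 4*I ≠ 0, so z = 1 - I is a (simple) pole.
  P(2 - I) = 5 - 8*I ≠ 0, so z = 2 - I is a (simple) pole.

Poles of f: {1 - I, 2 - I}

Final answer: {1 - I, 2 - I}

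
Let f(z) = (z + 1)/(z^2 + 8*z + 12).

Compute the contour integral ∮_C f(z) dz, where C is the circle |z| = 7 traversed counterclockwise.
By the residue theorem, ∮_C f(z) dz = 2πi · (sum of the residues of f at the poles inside |z| = 7).

The denominator factors as (z + 2)*(z + 6), so the singularities of f are simple poles at z = -2, z = -6.
  |-2|² = 4 < 49 = 7², so this pole is inside the contour.
  |-6|² = 36 < 49 = 7², so this pole is inside the contour.

With P(z) = z + 1 and Q(z) = z^2 + 8*z + 12, each pole is simple, so Res(f, z₀) = P(z₀)/Q'(z₀) with Q'(z) = 2*z + 8.
  Res(f, -2) = P(-2)/Q'(-2) = (-1)/(4) = -1/4
  Res(f, -6) = P(-6)/Q'(-6) = (-5)/(-4) = 5/4

Sum of residues inside C: 1
∮_C f(z) dz = 2πi · (1) = 2*I*pi

Final answer: 2*I*pi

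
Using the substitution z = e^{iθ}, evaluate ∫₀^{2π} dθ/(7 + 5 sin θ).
Call the integral J. The integrand is 2π-periodic and we integrate over a full period, so shifting θ does not change the value (θ → θ + π/2 turns sin θ into cos θ). Hence
  J = ∫₀^{2π} dθ/(7 + 5 cos θ).
Put z = e^{iθ}: then cos θ = (z + 1/z)/2, dθ = dz/(iz), and z runs once counterclockwise around |z| = 1:
  J = ∮_{|z|=1} 1/(7 + 5*(z + 1/z)/2) · dz/(iz) = (2/i) ∮_{|z|=1} dz/(5*z^2 + 14*z + 5).
The roots of 5*z^2 + 14*z + 5 are z = (-7 ± sqrt(7^2 - 5^2))/5, with sqrt(24) = 2*sqrt(6); their product is 1, so only z₊ = -7/5 + 2*sqrt(6)/5 lies inside the unit circle (z₋ = -7/5 - 2*sqrt(6)/5 lies outside).
z₊ is a simple zero of q(z) = 5*z^2 + 14*z + 5, so Res(1/q, z₊) = 1/q'(z₊) with q'(z) = 10*z + 14; and q'(z₊) = 5*(z₊ - z₋) = 4*sqrt(6).
Therefore J = (2/i) · 2πi · 1/(4*sqrt(6)) = 2*pi/(2*sqrt(6)) = sqrt(6)*pi/6

Final answer: sqrt(6)*pi/6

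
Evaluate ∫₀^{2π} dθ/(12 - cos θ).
Call the integral J. The integrand is 2π-periodic and we integrate over a full period, so shifting θ does not change the value (θ → θ + π flips the sign of the trig term). Hence
  J = ∫₀^{2π} dθ/(12 + cos θ).
Put z = e^{iθ}: then cos θ = (z + 1/z)/2, dθ = dz/(iz), and z runs once counterclockwise around |z| = 1:
  J = ∮_{|z|=1} 1/(12 + (z + 1/z)/2) · dz/(iz) = (2/i) ∮_{|z|=1} dz/(z^2 + 24*z + 1).
The roots of z^2 + 24*z + 1 are z = (-12 ± sqrt(12^2 - 1^2)), with sqrt(143) = sqrt(143); their product is 1, so only z₊ = -12 + sqrt(143) lies inside the unit circle (z₋ = -12 - sqrt(143) lies outside).
z₊ is a simple zero of q(z) = z^2 + 24*z + 1, so Res(1/q, z₊) = 1/q'(z₊) with q'(z) = 2*z + 24; and q'(z₊) = (z₊ - z₋) = 2*sqrt(143).
Therefore J = (2/i) · 2πi · 1/(2*sqrt(143)) = 2*pi/(sqrt(143)) = 2*sqrt(143)*pi/143

Final answer: 2*sqrt(143)*pi/143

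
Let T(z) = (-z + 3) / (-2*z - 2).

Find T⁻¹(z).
Set w = T(z) = (-z + 3) / (-2*z - 2) and solve for z:
  w*(-2*z - 2) = -z + 3
  -2*w + z*(1 - 2*w) - 3 = 0
  z*(1 - 2*w) = 2*w + 3
  z = (-2*w - 3)/(2*w - 1)
Renaming the variable, T⁻¹(z) = (-2*z - 3)/(2*z - 1).
(Check: ad - bc = 8 ≠ 0, so T is invertible.)

Final answer: (-2*z - 3)/(2*z - 1)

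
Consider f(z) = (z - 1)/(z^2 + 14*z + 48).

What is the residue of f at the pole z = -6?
-7/2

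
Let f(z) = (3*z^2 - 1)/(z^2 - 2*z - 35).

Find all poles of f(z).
The singularities of f are the zeros of the denominator. Factoring,
  z^2 - 2*z - 35 = (z - 7)*(z + 5)
so the candidates are z = 7, z = -5.

Check the numerator P(z) = 3*z^2 - 1 at each one:
  P(7) = 146 ≠ 0, so z = 7 is a (simple) pole.
  P(-5) = 74 ≠ 0, so z = -5 is a (simple) pole.

Poles of f: {-5, 7}

Final answer: {-5, 7}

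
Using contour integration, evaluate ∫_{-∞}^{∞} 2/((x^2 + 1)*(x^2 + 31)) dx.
Let f(z) = 2/((z^2 + 1)*(z^2 + 31)). The denominator has no real zeros and deg Q - deg P = 4 ≥ 2, so the integral of f over the upper semicircle |z| = R tends to 0 as R → ∞. Closing the contour in the upper half-plane,
  ∫_{-∞}^{∞} f(x) dx = 2πi · Σ Res(f, z_k)  over the poles with Im z_k > 0.

Zeros of the denominator: z^2 + 1 = 0 gives z = ±I; z^2 + 31 = 0 gives z = ±sqrt(31)*I.
Upper half-plane: z = I, z = sqrt(31)*I (simple).

Each pole is a simple zero of Q(z) = z^4 + 32*z^2 + 31, so Res(f, z₀) = P(z₀)/Q'(z₀) with P(z) = 2, Q'(z) = 4*z^3 + 64*z:
  Res(f, I) = (2)/(60*I) = -I/30
  Res(f, sqrt(31)*I) = (2)/(-60*sqrt(31)*I) = sqrt(31)*I/930

Sum of residues: I*(-31 + sqrt(31))/930
∫_{-∞}^{∞} f(x) dx = 2πi · (I*(-31 + sqrt(31))/930) = pi*(31 - sqrt(31))/465

Final answer: pi*(31 - sqrt(31))/465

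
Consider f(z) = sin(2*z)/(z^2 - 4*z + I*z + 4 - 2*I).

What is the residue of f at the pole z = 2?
Write f(z) = P(z)/Q(z) with P(z) = sin(2*z) and Q(z) = z^2 - 4*z + I*z + 4 - 2*I.
The denominator factors as Q(z) = (z - 2)*(z - 2 + I), so z = 2 is a simple zero of Q and P is analytic there; z = 2 is therefore a simple pole and
  Res(f, z₀) = P(z₀)/Q'(z₀).

Q'(z) = 2*z - 4 + I, so Q'(2) = I.
P(2) = sin(4).

Res(f, 2) = (sin(4))/(I) = -I*sin(4)

Final answer: -I*sin(4)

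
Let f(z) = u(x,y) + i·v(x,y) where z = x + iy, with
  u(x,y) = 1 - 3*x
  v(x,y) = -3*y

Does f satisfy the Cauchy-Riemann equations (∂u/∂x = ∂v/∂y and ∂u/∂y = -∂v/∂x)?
∂u/∂x = -3
∂v/∂y = -3
∂u/∂y = 0
∂v/∂x = 0
∂u/∂x = ∂v/∂y and ∂u/∂y = -∂v/∂x hold identically; f is analytic.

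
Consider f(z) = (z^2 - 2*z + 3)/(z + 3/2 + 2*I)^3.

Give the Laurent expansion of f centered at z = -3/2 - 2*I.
Put w = z - (-3/2 - 2*I), i.e. z = w - 3/2 - 2*I. The denominator is w^3, so it suffices to rewrite the numerator in powers of w.

P(z) = z^2 - 2*z + 3
P(w - 3/2 - 2*I) = 17/4 + 10*I + (-5 - 4*I)*w + w^2

Dividing each term by w^3:
  f = (17/4 + 10*I)/w^3 + (-5 - 4*I)/w^2 + 1/w

Substituting back w = z + 3/2 + 2*I:
  f(z) = (17/4 + 10*I)/(z + 3/2 + 2*I)^3 + (-5 - 4*I)/(z + 3/2 + 2*I)^2 + 1/(z + 3/2 + 2*I)

The series is finite because the numerator is a polynomial; the negative powers form the principal part, and the coefficient of 1/(z + 3/2 + 2*I) gives Res(f, -3/2 - 2*I) = 1.

Final answer: (17/4 + 10*I)/(z + 3/2 + 2*I)^3 + (-5 - 4*I)/(z + 3/2 + 2*I)^2 + 1/(z + 3/2 + 2*I)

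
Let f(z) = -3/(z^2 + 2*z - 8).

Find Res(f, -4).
Write f(z) = P(z)/Q(z) with P(z) = -3 and Q(z) = z^2 + 2*z - 8.
The denominator factors as Q(z) = (z - 2)*(z + 4), so z = -4 is a simple zero of Q and P is analytic there; z = -4 is therefore a simple pole and
  Res(f, z₀) = P(z₀)/Q'(z₀).

Q'(z) = 2*z + 2, so Q'(-4) = -6.
P(-4) = -3.

Res(f, -4) = (-3)/(-6) = 1/2

Final answer: 1/2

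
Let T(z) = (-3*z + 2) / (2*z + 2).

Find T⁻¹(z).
Set w = T(z) = (-3*z + 2) / (2*z + 2) and solve for z:
  w*(2*z + 2) = -3*z + 2
  2*w + z*(2*w + 3) - 2 = 0
  z*(2*w + 3) = 2 - 2*w
  z = (2*w - 2)/(-2*w - 3)
Renaming the variable, T⁻¹(z) = (2*z - 2)/(-2*z - 3) = (-2*z + 2)/(2*z + 3).
(Check: ad - bc = -10 ≠ 0, so T is invertible.)

Final answer: (-2*z + 2)/(2*z + 3)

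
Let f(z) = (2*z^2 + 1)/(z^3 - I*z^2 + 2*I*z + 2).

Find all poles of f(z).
The singularities of f are the zeros of the denominator. Factoring,
  z^3 - I*z^2 + 2*I*z + 2 = (z - I)*(z - 1 + I)*(z + 1 - I)
so the candidates are z = I, z = 1 - I, z = -1 + I.

Check the numerator P(z) = 2*z^2 + 1 at each one:
  P(I) = -1 ≠ 0, so z = I is a (simple) pole.
  P(1 - I) = 1 - 4*I ≠ 0, so z = 1 - I is a (simple) pole.
  P(-1 + I) = 1 - 4*I ≠ 0, so z = -1 + I is a (simple) pole.

Poles of f: {-1 + I, I, 1 - I}

Final answer: {-1 + I, I, 1 - I}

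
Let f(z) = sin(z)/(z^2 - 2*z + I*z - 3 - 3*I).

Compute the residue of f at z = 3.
Write f(z) = P(z)/Q(z) with P(z) = sin(z) and Q(z) = z^2 - 2*z + I*z - 3 - 3*I.
The denominator factors as Q(z) = (z + 1 + I)*(z - 3), so z = 3 is a simple zero of Q and P is analytic there; z = 3 is therefore a simple pole and
  Res(f, z₀) = P(z₀)/Q'(z₀).

Q'(z) = 2*z - 2 + I, so Q'(3) = 4 + I.
P(3) = sin(3).

Res(f, 3) = (sin(3))/(4 + I) = (4/17 - I/17)*sin(3)

Final answer: (4/17 - I/17)*sin(3)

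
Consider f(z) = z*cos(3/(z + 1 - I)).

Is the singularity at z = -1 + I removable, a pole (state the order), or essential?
essential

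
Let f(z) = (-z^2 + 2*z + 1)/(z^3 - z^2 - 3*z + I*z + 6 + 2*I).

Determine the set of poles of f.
The singularities of f are the zeros of the denominator. Factoring,
  z^3 - z^2 - 3*z + I*z + 6 + 2*I = (z + 2)*(z - 2 + I)*(z - 1 - I)
so the candidates are z = -2, z = 2 - I, z = 1 + I.

Check the numerator P(z) = -z^2 + 2*z + 1 at each one:
  P(-2) = -7 ≠ 0, so z = -2 is a (simple) pole.
  P(2 - I) = 2 + 2*I ≠ 0, so z = 2 - I is a (simple) pole.
  P(1 + I) = 3 ≠ 0, so z = 1 + I is a (simple) pole.

Poles of f: {-2, 1 + I, 2 - I}

Final answer: {-2, 1 + I, 2 - I}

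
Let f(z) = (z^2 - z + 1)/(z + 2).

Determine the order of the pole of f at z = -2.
Factor the denominator:
  z + 2 = (z + 2)

The numerator P(z) = z^2 - z + 1 has P(-2) = 7 ≠ 0, so no factor of (z + 2) cancels.
Near z = -2 we can therefore write f(z) = g(z)/(z + 2) with g analytic at -2 and g(-2) ≠ 0 (g is just the numerator).

Hence z = -2 is a pole of order 1.

Final answer: 1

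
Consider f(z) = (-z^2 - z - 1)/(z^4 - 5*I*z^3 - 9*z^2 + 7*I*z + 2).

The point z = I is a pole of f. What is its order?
Factor the denominator:
  z^4 - 5*I*z^3 - 9*z^2 + 7*I*z + 2 = (z - I)^3*(z - 2*I)

The numerator P(z) = -z^2 - z - 1 has P(I) = -I ≠ 0, so no factor of (z - I) cancels.
Near z = I we can therefore write f(z) = g(z)/(z - I)^3 with g analytic at I and g(I) ≠ 0 (g is the numerator divided by the remaining denominator factors).

Hence z = I is a pole of order 3.

Final answer: 3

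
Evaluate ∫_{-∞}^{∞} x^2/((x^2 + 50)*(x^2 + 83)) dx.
Let f(z) = z^2/((z^2 + 50)*(z^2 + 83)). The denominator has no real zeros and deg Q - deg P = 2 ≥ 2, so the integral of f over the upper semicircle |z| = R tends to 0 as R → ∞. Closing the contour in the upper half-plane,
  ∫_{-∞}^{∞} f(x) dx = 2πi · Σ Res(f, z_k)  over the poles with Im z_k > 0.

Zeros of the denominator: z^2 + 50 = 0 gives z = ±5*sqrt(2)*I; z^2 + 83 = 0 gives z = ±sqrt(83)*I.
Upper half-plane: z = 5*sqrt(2)*I, z = sqrt(83)*I (simple).

Each pole is a simple zero of Q(z) = z^4 + 133*z^2 + 4150, so Res(f, z₀) = P(z₀)/Q'(z₀) with P(z) = z^2, Q'(z) = 4*z^3 + 266*z:
  Res(f, 5*sqrt(2)*I) = (-50)/(330*sqrt(2)*I) = 5*sqrt(2)*I/66
  Res(f, sqrt(83)*I) = (-83)/(-66*sqrt(83)*I) = -sqrt(83)*I/66

Sum of residues: I*(-sqrt(83) + 5*sqrt(2))/66
∫_{-∞}^{∞} f(x) dx = 2πi · (I*(-sqrt(83) + 5*sqrt(2))/66) = pi*(-5*sqrt(2) + sqrt(83))/33

Final answer: pi*(-5*sqrt(2) + sqrt(83))/33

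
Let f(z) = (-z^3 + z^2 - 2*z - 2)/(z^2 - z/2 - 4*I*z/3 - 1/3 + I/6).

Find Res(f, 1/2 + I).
-243/100 + 87*I/50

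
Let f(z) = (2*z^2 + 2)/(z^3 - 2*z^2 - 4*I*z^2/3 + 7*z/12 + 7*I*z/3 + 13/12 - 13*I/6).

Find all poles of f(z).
The singularities of f are the zeros of the denominator. Factoring,
  z^3 - 2*z^2 - 4*I*z^2/3 + 7*z/12 + 7*I*z/3 + 13/12 - 13*I/6 = (z - 3/2 - I)*(z + 1/2 - I)*(z - 1 + 2*I/3)
so the candidates are z = 3/2 + I, z = -1/2 + I, z = 1 - 2*I/3.

Check the numerator P(z) = 2*z^2 + 2 at each one:
  P(3/2 + I) = 9/2 + 6*I ≠ 0, so z = 3/2 + I is a (simple) pole.
  P(-1/2 + I) = 1/2 - 2*I ≠ 0, so z = -1/2 + I is a (simple) pole.
  P(1 - 2*I/3) = 28/9 - 8*I/3 ≠ 0, so z = 1 - 2*I/3 is a (simple) pole.

Poles of f: {-1/2 + I, 1 - 2*I/3, 3/2 + I}

Final answer: {-1/2 + I, 1 - 2*I/3, 3/2 + I}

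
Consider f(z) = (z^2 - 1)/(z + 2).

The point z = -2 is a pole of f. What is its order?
1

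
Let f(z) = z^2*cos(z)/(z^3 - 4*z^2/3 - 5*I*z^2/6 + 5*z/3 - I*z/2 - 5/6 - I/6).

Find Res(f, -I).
Write f(z) = P(z)/Q(z) with P(z) = z^2*cos(z) and Q(z) = z^3 - 4*z^2/3 - 5*I*z^2/6 + 5*z/3 - I*z/2 - 5/6 - I/6.
The denominator factors as Q(z) = (z + I)*(z - 1 - 3*I/2)*(z - 1/3 - I/3), so z = -I is a simple zero of Q and P is analytic there; z = -I is therefore a simple pole and
  Res(f, z₀) = P(z₀)/Q'(z₀).

Q'(z) = 3*z^2 - 8*z/3 - 5*I*z/3 + 5/3 - I/2, so Q'(-I) = -3 + 13*I/6.
P(-I) = -cosh(1).

Res(f, -I) = (-cosh(1))/(-3 + 13*I/6) = (108/493 + 78*I/493)*cosh(1)

Final answer: (108/493 + 78*I/493)*cosh(1)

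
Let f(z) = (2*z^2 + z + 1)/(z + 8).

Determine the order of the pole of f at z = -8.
Factor the denominator:
  z + 8 = (z + 8)

The numerator P(z) = 2*z^2 + z + 1 has P(-8) = 121 ≠ 0, so no factor of (z + 8) cancels.
Near z = -8 we can therefore write f(z) = g(z)/(z + 8) with g analytic at -8 and g(-8) ≠ 0 (g is just the numerator).

Hence z = -8 is a pole of order 1.

Final answer: 1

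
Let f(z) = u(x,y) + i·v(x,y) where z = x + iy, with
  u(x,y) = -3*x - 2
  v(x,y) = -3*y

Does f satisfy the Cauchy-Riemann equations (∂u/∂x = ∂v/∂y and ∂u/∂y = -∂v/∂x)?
∂u/∂x = -3
∂v/∂y = -3
∂u/∂y = 0
∂v/∂x = 0
∂u/∂x = ∂v/∂y and ∂u/∂y = -∂v/∂x hold identically; f is analytic.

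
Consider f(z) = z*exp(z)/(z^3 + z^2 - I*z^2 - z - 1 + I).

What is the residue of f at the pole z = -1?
Write f(z) = P(z)/Q(z) with P(z) = z*exp(z) and Q(z) = z^3 + z^2 - I*z^2 - z - 1 + I.
The denominator factors as Q(z) = (z + 1)*(z + 1 - I)*(z - 1), so z = -1 is a simple zero of Q and P is analytic there; z = -1 is therefore a simple pole and
  Res(f, z₀) = P(z₀)/Q'(z₀).

Q'(z) = 3*z^2 + 2*z - 2*I*z - 1, so Q'(-1) = 2*I.
P(-1) = -exp(-1).

Res(f, -1) = (-exp(-1))/(2*I) = I*exp(-1)/2

Final answer: I*exp(-1)/2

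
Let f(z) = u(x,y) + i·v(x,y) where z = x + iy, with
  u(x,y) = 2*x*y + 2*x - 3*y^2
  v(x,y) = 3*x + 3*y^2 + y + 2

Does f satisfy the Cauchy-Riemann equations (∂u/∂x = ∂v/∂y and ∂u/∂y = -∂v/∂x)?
∂u/∂x = 2*y + 2
∂v/∂y = 6*y + 1
∂u/∂y = 2*x - 6*y
∂v/∂x = 3
∂u/∂x ≠ ∂v/∂y and ∂u/∂y ≠ -∂v/∂x; the Cauchy-Riemann equations are not satisfied, so f is not analytic.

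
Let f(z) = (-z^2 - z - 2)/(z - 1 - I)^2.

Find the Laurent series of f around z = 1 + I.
Put w = z - (1 + I), i.e. z = w + 1 + I. The denominator is w^2, so it suffices to rewrite the numerator in powers of w.

P(z) = -z^2 - z - 2
P(w + 1 + I) = -3 - 3*I + (-3 - 2*I)*w - w^2

Dividing each term by w^2:
  f = (-3 - 3*I)/w^2 + (-3 - 2*I)/w - 1

Substituting back w = z - 1 - I:
  f(z) = (-3 - 3*I)/(z - 1 - I)^2 + (-3 - 2*I)/(z - 1 - I) - 1

The series is finite because the numerator is a polynomial; the negative powers form the principal part, and the coefficient of 1/(z - 1 - I) gives Res(f, 1 + I) = -3 - 2*I.

Final answer: (-3 - 3*I)/(z - 1 - I)^2 + (-3 - 2*I)/(z - 1 - I) - 1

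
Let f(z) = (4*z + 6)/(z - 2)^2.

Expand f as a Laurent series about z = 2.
14/(z - 2)^2 + 4/(z - 2)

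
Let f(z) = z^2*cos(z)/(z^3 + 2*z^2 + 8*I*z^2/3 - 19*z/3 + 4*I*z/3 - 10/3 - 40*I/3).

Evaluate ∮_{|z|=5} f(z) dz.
pi*(12/13 + 9*I/13)*cos(1 + 2*I) + pi*(-3612/2977 + 2909*I/2977)*cos(3 + 2*I/3) + pi*(864/2977 + 984*I/2977)*cos(2)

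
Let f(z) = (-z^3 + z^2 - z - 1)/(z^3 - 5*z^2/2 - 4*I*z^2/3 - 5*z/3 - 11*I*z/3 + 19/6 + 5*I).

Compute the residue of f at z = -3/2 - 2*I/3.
Write f(z) = P(z)/Q(z) with P(z) = -z^3 + z^2 - z - 1 and Q(z) = z^3 - 5*z^2/2 - 4*I*z^2/3 - 5*z/3 - 11*I*z/3 + 19/6 + 5*I.
The denominator factors as Q(z) = (z - 3 - 2*I)*(z - 1)*(z + 3/2 + 2*I/3), so z = -3/2 - 2*I/3 is a simple zero of Q and P is analytic there; z = -3/2 - 2*I/3 is therefore a simple pole and
  Res(f, z₀) = P(z₀)/Q'(z₀).

Q'(z) = 3*z^2 - 5*z - 8*I*z/3 - 5/3 - 11*I/3, so Q'(-3/2 - 2*I/3) = 341/36 + 29*I/3.
P(-3/2 - 2*I/3) = 265/72 + 371*I/54.

Res(f, -3/2 - 2*I/3) = (265/72 + 371*I/54)/(341/36 + 29*I/3) = 262509/474770 + 114692*I/712155

Final answer: 262509/474770 + 114692*I/712155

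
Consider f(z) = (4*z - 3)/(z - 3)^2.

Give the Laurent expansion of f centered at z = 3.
9/(z - 3)^2 + 4/(z - 3)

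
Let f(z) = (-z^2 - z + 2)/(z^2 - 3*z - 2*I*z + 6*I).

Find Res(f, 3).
-30/13 - 20*I/13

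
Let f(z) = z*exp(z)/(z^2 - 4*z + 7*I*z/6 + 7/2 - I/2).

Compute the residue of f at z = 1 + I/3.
(-10/53 - 18*I/53)*exp(1 + I/3)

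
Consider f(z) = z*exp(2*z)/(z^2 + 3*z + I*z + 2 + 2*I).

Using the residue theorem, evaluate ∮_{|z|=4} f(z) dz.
By the residue theorem, ∮_C f(z) dz = 2πi · (sum of the residues of f at the poles inside |z| = 4).

The denominator factors as (z + 2)*(z + 1 + I), so the singularities of f are simple poles at z = -2, z = -1 - I.
  |-2|² = 4 < 16 = 4², so this pole is inside the contour.
  |-1 - I|² = 2 < 16 = 4², so this pole is inside the contour.

With P(z) = z*exp(2*z) and Q(z) = z^2 + 3*z + I*z + 2 + 2*I, each pole is simple, so Res(f, z₀) = P(z₀)/Q'(z₀) with Q'(z) = 2*z + 3 + I.
  Res(f, -2) = P(-2)/Q'(-2) = (-2*exp(-4))/(-1 + I) = (1 + I)*exp(-4)
  Res(f, -1 - I) = P(-1 - I)/Q'(-1 - I) = ((-1 - I)*exp(-2 - 2*I))/(1 - I) = -I*exp(-2 - 2*I)

Sum of residues inside C: (1 + I)*exp(-4) - I*exp(-2 - 2*I)
∮_C f(z) dz = 2πi · ((1 + I)*exp(-4) - I*exp(-2 - 2*I)) = 2*pi*exp(-2 - 2*I) + pi*(-2 + 2*I)*exp(-4)

Final answer: 2*pi*exp(-2 - 2*I) + pi*(-2 + 2*I)*exp(-4)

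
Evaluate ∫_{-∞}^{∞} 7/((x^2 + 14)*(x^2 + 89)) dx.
Let f(z) = 7/((z^2 + 14)*(z^2 + 89)). The denominator has no real zeros and deg Q - deg P = 4 ≥ 2, so the integral of f over the upper semicircle |z| = R tends to 0 as R → ∞. Closing the contour in the upper half-plane,
  ∫_{-∞}^{∞} f(x) dx = 2πi · Σ Res(f, z_k)  over the poles with Im z_k > 0.

Zeros of the denominator: z^2 + 14 = 0 gives z = ±sqrt(14)*I; z^2 + 89 = 0 gives z = ±sqrt(89)*I.
Upper half-plane: z = sqrt(14)*I, z = sqrt(89)*I (simple).

Each pole is a simple zero of Q(z) = z^4 + 103*z^2 + 1246, so Res(f, z₀) = P(z₀)/Q'(z₀) with P(z) = 7, Q'(z) = 4*z^3 + 206*z:
  Res(f, sqrt(14)*I) = (7)/(150*sqrt(14)*I) = -sqrt(14)*I/300
  Res(f, sqrt(89)*I) = (7)/(-150*sqrt(89)*I) = 7*sqrt(89)*I/13350

Sum of residues: I*(-89*sqrt(14) + 14*sqrt(89))/26700
∫_{-∞}^{∞} f(x) dx = 2πi · (I*(-89*sqrt(14) + 14*sqrt(89))/26700) = pi*(-14*sqrt(89) + 89*sqrt(14))/13350

Final answer: pi*(-14*sqrt(89) + 89*sqrt(14))/13350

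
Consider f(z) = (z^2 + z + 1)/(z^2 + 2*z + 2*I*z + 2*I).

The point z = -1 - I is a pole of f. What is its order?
2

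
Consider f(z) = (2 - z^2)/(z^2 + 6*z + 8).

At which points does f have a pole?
The singularities of f are the zeros of the denominator. Factoring,
  z^2 + 6*z + 8 = (z + 4)*(z + 2)
so the candidates are z = -4, z = -2.

Check the numerator P(z) = 2 - z^2 at each one:
  P(-4) = -14 ≠ 0, so z = -4 is a (simple) pole.
  P(-2) = -2 ≠ 0, so z = -2 is a (simple) pole.

Poles of f: {-4, -2}

Final answer: {-4, -2}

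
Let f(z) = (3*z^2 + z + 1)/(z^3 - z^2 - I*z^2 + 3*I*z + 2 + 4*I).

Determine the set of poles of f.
{-1, 2*I, 2 - I}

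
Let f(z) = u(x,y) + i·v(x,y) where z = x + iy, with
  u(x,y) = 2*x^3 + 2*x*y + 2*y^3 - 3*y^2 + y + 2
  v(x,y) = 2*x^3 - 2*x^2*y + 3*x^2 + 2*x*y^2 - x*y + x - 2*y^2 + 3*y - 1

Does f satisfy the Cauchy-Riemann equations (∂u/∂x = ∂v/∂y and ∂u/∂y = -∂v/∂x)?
∂u/∂x = 6*x^2 + 2*y
∂v/∂y = -2*x^2 + 4*x*y - x - 4*y + 3
∂u/∂y = 2*x + 6*y^2 - 6*y + 1
∂v/∂x = 6*x^2 - 4*x*y + 6*x + 2*y^2 - y + 1
∂u/∂x ≠ ∂v/∂y and ∂u/∂y ≠ -∂v/∂x; the Cauchy-Riemann equations are not satisfied, so f is not analytic.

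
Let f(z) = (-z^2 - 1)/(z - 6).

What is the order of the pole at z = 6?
Factor the denominator:
  z - 6 = (z - 6)

The numerator P(z) = -z^2 - 1 has P(6) = -37 ≠ 0, so no factor of (z - 6) cancels.
Near z = 6 we can therefore write f(z) = g(z)/(z - 6) with g analytic at 6 and g(6) ≠ 0 (g is just the numerator).

Hence z = 6 is a pole of order 1.

Final answer: 1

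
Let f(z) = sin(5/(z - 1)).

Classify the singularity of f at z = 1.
essential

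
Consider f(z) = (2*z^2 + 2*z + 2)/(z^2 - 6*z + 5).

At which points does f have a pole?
{1, 5}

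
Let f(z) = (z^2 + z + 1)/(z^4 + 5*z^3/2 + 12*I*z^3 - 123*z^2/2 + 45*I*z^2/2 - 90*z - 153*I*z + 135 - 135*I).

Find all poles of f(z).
{-3 - 3*I, -3/2 - 3*I, -1 - 3*I, 3 - 3*I}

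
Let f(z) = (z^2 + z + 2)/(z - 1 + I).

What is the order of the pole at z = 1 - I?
Factor the denominator:
  z - 1 + I = (z - 1 + I)

The numerator P(z) = z^2 + z + 2 has P(1 - I) = 3 - 3*I ≠ 0, so no factor of (z - 1 + I) cancels.
Near z = 1 - I we can therefore write f(z) = g(z)/(z - 1 + I) with g analytic at 1 - I and g(1 - I) ≠ 0 (g is just the numerator).

Hence z = 1 - I is a pole of order 1.

Final answer: 1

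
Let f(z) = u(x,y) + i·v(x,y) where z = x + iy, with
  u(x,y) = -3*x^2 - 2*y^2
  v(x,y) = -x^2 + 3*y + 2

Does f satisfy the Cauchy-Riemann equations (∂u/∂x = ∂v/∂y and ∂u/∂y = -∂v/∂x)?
∂u/∂x = -6*x
∂v/∂y = 3
∂u/∂y = -4*y
∂v/∂x = -2*x
∂u/∂x ≠ ∂v/∂y and ∂u/∂y ≠ -∂v/∂x; the Cauchy-Riemann equations are not satisfied, so f is not analytic.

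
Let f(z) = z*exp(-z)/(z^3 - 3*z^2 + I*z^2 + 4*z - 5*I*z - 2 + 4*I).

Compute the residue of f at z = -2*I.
Write f(z) = P(z)/Q(z) with P(z) = z*exp(-z) and Q(z) = z^3 - 3*z^2 + I*z^2 + 4*z - 5*I*z - 2 + 4*I.
The denominator factors as Q(z) = (z - 2 - I)*(z + 2*I)*(z - 1), so z = -2*I is a simple zero of Q and P is analytic there; z = -2*I is therefore a simple pole and
  Res(f, z₀) = P(z₀)/Q'(z₀).

Q'(z) = 3*z^2 - 6*z + 2*I*z + 4 - 5*I, so Q'(-2*I) = -4 + 7*I.
P(-2*I) = -2*I*exp(2*I).

Res(f, -2*I) = (-2*I*exp(2*I))/(-4 + 7*I) = (-14/65 + 8*I/65)*exp(2*I)

Final answer: (-14/65 + 8*I/65)*exp(2*I)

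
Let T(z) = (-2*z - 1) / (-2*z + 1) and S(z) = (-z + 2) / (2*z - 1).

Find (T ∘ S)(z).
(T ∘ S)(z) = T(S(z)) = ((-2)*S(z) + (-1))/((-2)*S(z) + (1)). Multiply numerator and denominator by 2*z - 1:
  numerator:   (-2)*(-z + 2) + (-1)*(2*z - 1) = -3
  denominator: (-2)*(-z + 2) + (1)*(2*z - 1) = 4*z - 5
(T ∘ S)(z) = -3/(4*z - 5)

Final answer: -3/(4*z - 5)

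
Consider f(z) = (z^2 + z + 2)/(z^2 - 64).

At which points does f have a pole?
The singularities of f are the zeros of the denominator. Factoring,
  z^2 - 64 = (z - 8)*(z + 8)
so the candidates are z = 8, z = -8.

Check the numerator P(z) = z^2 + z + 2 at each one:
  P(8) = 74 ≠ 0, so z = 8 is a (simple) pole.
  P(-8) = 58 ≠ 0, so z = -8 is a (simple) pole.

Poles of f: {-8, 8}

Final answer: {-8, 8}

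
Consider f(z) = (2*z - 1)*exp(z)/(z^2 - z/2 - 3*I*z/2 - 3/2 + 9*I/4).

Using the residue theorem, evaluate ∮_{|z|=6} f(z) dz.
By the residue theorem, ∮_C f(z) dz = 2πi · (sum of the residues of f at the poles inside |z| = 6).

The denominator factors as (z - 3/2)*(z + 1 - 3*I/2), so the singularities of f are simple poles at z = 3/2, z = -1 + 3*I/2.
  |3/2|² = 9/4 < 36 = 6², so this pole is inside the contour.
  |-1 + 3*I/2|² = 13/4 < 36 = 6², so this pole is inside the contour.

With P(z) = (2*z - 1)*exp(z) and Q(z) = z^2 - z/2 - 3*I*z/2 - 3/2 + 9*I/4, each pole is simple, so Res(f, z₀) = P(z₀)/Q'(z₀) with Q'(z) = 2*z - 1/2 - 3*I/2.
  Res(f, 3/2) = P(3/2)/Q'(3/2) = (2*exp(3/2))/(5/2 - 3*I/2) = (10/17 + 6*I/17)*exp(3/2)
  Res(f, -1 + 3*I/2) = P(-1 + 3*I/2)/Q'(-1 + 3*I/2) = ((-3 + 3*I)*exp(-1 + 3*I/2))/(-5/2 + 3*I/2) = (24/17 - 6*I/17)*exp(-1 + 3*I/2)

Sum of residues inside C: (24/17 - 6*I/17)*exp(-1 + 3*I/2) + (10/17 + 6*I/17)*exp(3/2)
∮_C f(z) dz = 2πi · ((24/17 - 6*I/17)*exp(-1 + 3*I/2) + (10/17 + 6*I/17)*exp(3/2)) = pi*(12/17 + 48*I/17)*exp(-1 + 3*I/2) + pi*(-12/17 + 20*I/17)*exp(3/2)

Final answer: pi*(12/17 + 48*I/17)*exp(-1 + 3*I/2) + pi*(-12/17 + 20*I/17)*exp(3/2)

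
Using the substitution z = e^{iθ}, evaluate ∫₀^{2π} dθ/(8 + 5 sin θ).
Call the integral J. The integrand is 2π-periodic and we integrate over a full period, so shifting θ does not change the value (θ → θ + π/2 turns sin θ into cos θ). Hence
  J = ∫₀^{2π} dθ/(8 + 5 cos θ).
Put z = e^{iθ}: then cos θ = (z + 1/z)/2, dθ = dz/(iz), and z runs once counterclockwise around |z| = 1:
  J = ∮_{|z|=1} 1/(8 + 5*(z + 1/z)/2) · dz/(iz) = (2/i) ∮_{|z|=1} dz/(5*z^2 + 16*z + 5).
The roots of 5*z^2 + 16*z + 5 are z = (-8 ± sqrt(8^2 - 5^2))/5, with sqrt(39) = sqrt(39); their product is 1, so only z₊ = -8/5 + sqrt(39)/5 lies inside the unit circle (z₋ = -8/5 - sqrt(39)/5 lies outside).
z₊ is a simple zero of q(z) = 5*z^2 + 16*z + 5, so Res(1/q, z₊) = 1/q'(z₊) with q'(z) = 10*z + 16; and q'(z₊) = 5*(z₊ - z₋) = 2*sqrt(39).
Therefore J = (2/i) · 2πi · 1/(2*sqrt(39)) = 2*pi/(sqrt(39)) = 2*sqrt(39)*pi/39

Final answer: 2*sqrt(39)*pi/39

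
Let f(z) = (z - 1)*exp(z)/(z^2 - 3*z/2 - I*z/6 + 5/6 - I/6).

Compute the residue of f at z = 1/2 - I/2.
(15/29 - 6*I/29)*exp(1/2 - I/2)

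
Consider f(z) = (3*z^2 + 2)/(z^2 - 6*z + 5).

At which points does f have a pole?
{1, 5}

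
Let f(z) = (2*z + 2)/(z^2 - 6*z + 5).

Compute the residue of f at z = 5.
Write f(z) = P(z)/Q(z) with P(z) = 2*z + 2 and Q(z) = z^2 - 6*z + 5.
The denominator factors as Q(z) = (z - 5)*(z - 1), so z = 5 is a simple zero of Q and P is analytic there; z = 5 is therefore a simple pole and
  Res(f, z₀) = P(z₀)/Q'(z₀).

Q'(z) = 2*z - 6, so Q'(5) = 4.
P(5) = 12.

Res(f, 5) = (12)/(4) = 3

Final answer: 3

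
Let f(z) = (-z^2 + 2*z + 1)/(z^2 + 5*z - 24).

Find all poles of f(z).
The singularities of f are the zeros of the denominator. Factoring,
  z^2 + 5*z - 24 = (z - 3)*(z + 8)
so the candidates are z = 3, z = -8.

Check the numerator P(z) = -z^2 + 2*z + 1 at each one:
  P(3) = -2 ≠ 0, so z = 3 is a (simple) pole.
  P(-8) = -79 ≠ 0, so z = -8 is a (simple) pole.

Poles of f: {-8, 3}

Final answer: {-8, 3}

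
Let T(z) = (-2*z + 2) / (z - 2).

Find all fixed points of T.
T(z) = z means -2*z + 2 = z*(z - 2), i.e.
  z^2 - 2 = 0.
Discriminant: (0)^2 - 4*(1)*(-2) = 8, so the roots are real.
  z = (0 ± sqrt(8))/(2*(1))
Fixed points: {-sqrt(2), sqrt(2)}

Final answer: {-sqrt(2), sqrt(2)}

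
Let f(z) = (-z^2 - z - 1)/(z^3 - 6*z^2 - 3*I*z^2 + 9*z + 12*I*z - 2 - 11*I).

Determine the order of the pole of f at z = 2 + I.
Factor the denominator:
  z^3 - 6*z^2 - 3*I*z^2 + 9*z + 12*I*z - 2 - 11*I = (z - 2 - I)^3

The numerator P(z) = -z^2 - z - 1 has P(2 + I) = -6 - 5*I ≠ 0, so no factor of (z - 2 - I) cancels.
Near z = 2 + I we can therefore write f(z) = g(z)/(z - 2 - I)^3 with g analytic at 2 + I and g(2 + I) ≠ 0 (g is just the numerator).

Hence z = 2 + I is a pole of order 3.

Final answer: 3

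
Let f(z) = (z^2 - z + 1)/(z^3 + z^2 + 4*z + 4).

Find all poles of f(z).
The singularities of f are the zeros of the denominator. Factoring,
  z^3 + z^2 + 4*z + 4 = (z + 2*I)*(z - 2*I)*(z + 1)
so the candidates are z = -2*I, z = 2*I, z = -1.

Check the numerator P(z) = z^2 - z + 1 at each one:
  P(-2*I) = -3 + 2*I ≠ 0, so z = -2*I is a (simple) pole.
  P(2*I) = -3 - 2*I ≠ 0, so z = 2*I is a (simple) pole.
  P(-1) = 3 ≠ 0, so z = -1 is a (simple) pole.

Poles of f: {-1, -2*I, 2*I}

Final answer: {-1, -2*I, 2*I}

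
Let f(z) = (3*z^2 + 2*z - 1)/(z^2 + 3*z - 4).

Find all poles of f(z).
The singularities of f are the zeros of the denominator. Factoring,
  z^2 + 3*z - 4 = (z - 1)*(z + 4)
so the candidates are z = 1, z = -4.

Check the numerator P(z) = 3*z^2 + 2*z - 1 at each one:
  P(1) = 4 ≠ 0, so z = 1 is a (simple) pole.
  P(-4) = 39 ≠ 0, so z = -4 is a (simple) pole.

Poles of f: {-4, 1}

Final answer: {-4, 1}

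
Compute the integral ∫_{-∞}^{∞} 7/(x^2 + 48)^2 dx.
7*sqrt(3)*pi/1152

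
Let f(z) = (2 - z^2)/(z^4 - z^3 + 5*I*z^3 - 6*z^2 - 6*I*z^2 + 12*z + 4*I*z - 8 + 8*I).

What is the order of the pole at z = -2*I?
Factor the denominator:
  z^4 - z^3 + 5*I*z^3 - 6*z^2 - 6*I*z^2 + 12*z + 4*I*z - 8 + 8*I = (z + 2*I)^3*(z - 1 - I)

The numerator P(z) = 2 - z^2 has P(-2*I) = 6 ≠ 0, so no factor of (z + 2*I) cancels.
Near z = -2*I we can therefore write f(z) = g(z)/(z + 2*I)^3 with g analytic at -2*I and g(-2*I) ≠ 0 (g is the numerator divided by the remaining denominator factors).

Hence z = -2*I is a pole of order 3.

Final answer: 3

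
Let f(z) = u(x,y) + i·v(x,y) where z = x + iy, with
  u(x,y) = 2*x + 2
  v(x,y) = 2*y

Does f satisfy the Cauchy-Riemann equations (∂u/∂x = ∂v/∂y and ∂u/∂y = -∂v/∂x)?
∂u/∂x = 2
∂v/∂y = 2
∂u/∂y = 0
∂v/∂x = 0
∂u/∂x = ∂v/∂y and ∂u/∂y = -∂v/∂x hold identically; f is analytic.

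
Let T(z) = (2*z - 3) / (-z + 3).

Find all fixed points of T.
T(z) = z means 2*z - 3 = z*(-z + 3), i.e.
  -z^2 + z + 3 = 0.
Discriminant: (1)^2 - 4*(-1)*(3) = 13, so the roots are real.
  z = (-1 ± sqrt(13))/(2*(-1))
Fixed points: {1/2 - sqrt(13)/2, 1/2 + sqrt(13)/2}

Final answer: {1/2 - sqrt(13)/2, 1/2 + sqrt(13)/2}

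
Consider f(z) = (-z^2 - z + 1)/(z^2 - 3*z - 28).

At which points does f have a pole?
{-4, 7}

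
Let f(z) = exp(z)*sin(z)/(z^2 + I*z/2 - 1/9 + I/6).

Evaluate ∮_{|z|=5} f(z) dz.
By the residue theorem, ∮_C f(z) dz = 2πi · (sum of the residues of f at the poles inside |z| = 5).

The denominator factors as (z - 1/3 + I/2)*(z + 1/3), so the singularities of f are simple poles at z = 1/3 - I/2, z = -1/3.
  |1/3 - I/2|² = 13/36 < 25 = 5², so this pole is inside the contour.
  |-1/3|² = 1/9 < 25 = 5², so this pole is inside the contour.

With P(z) = exp(z)*sin(z) and Q(z) = z^2 + I*z/2 - 1/9 + I/6, each pole is simple, so Res(f, z₀) = P(z₀)/Q'(z₀) with Q'(z) = 2*z + I/2.
  Res(f, 1/3 - I/2) = P(1/3 - I/2)/Q'(1/3 - I/2) = (exp(1/3 - I/2)*sin(1/3 - I/2))/(2/3 - I/2) = (24/25 + 18*I/25)*exp(1/3 - I/2)*sin(1/3 - I/2)
  Res(f, -1/3) = P(-1/3)/Q'(-1/3) = (-exp(-1/3)*sin(1/3))/(-2/3 + I/2) = (24/25 + 18*I/25)*exp(-1/3)*sin(1/3)

Sum of residues inside C: (24/25 + 18*I/25)*exp(1/3 - I/2)*sin(1/3 - I/2) + (24/25 + 18*I/25)*exp(-1/3)*sin(1/3)
∮_C f(z) dz = 2πi · ((24/25 + 18*I/25)*exp(1/3 - I/2)*sin(1/3 - I/2) + (24/25 + 18*I/25)*exp(-1/3)*sin(1/3)) = pi*(-36/25 + 48*I/25)*exp(-1/3)*sin(1/3) + pi*(-36/25 + 48*I/25)*exp(1/3 - I/2)*sin(1/3 - I/2)

Final answer: pi*(-36/25 + 48*I/25)*exp(-1/3)*sin(1/3) + pi*(-36/25 + 48*I/25)*exp(1/3 - I/2)*sin(1/3 - I/2)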